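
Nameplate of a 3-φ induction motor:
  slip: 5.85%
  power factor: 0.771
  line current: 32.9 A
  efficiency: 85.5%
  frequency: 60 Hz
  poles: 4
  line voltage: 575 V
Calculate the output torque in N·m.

P_in = √3·V·I·cosφ = 1.732 × 575 × 32.9 × 0.771 = 25262 W
P_out = η·P_in = 0.855 × 25262 = 21599 W
n_s = 120×60/4 = 1800 rpm; n = 1800×(1−0.0585) = 1695 rpm
ω = 2π×1695/60 = 177.5 rad/s
τ = P_out/ω = 21599/177.5 = 122 N·m

122 N·m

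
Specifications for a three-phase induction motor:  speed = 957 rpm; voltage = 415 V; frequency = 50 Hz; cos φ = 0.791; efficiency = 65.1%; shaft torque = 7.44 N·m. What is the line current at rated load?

2.01 A

ω = 2π×957/60 = 100.2 rad/s; P_out = τω = 7.44 × 100.2 = 745 W
P_in = P_out / η = 745 / 0.651 = 1144 W
I_L = P_in / (√3·V_L·cosφ) = 1144 / (1.732 × 415 × 0.791) = 2.01 A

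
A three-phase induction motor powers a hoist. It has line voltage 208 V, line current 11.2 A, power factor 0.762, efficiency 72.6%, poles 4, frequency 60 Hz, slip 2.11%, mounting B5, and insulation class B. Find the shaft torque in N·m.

P_in = √3·V·I·cosφ = 1.732 × 208 × 11.2 × 0.762 = 3075 W
P_out = η·P_in = 0.726 × 3075 = 2232 W
n_s = 120×60/4 = 1800 rpm; n = 1800×(1−0.0211) = 1762 rpm
ω = 2π×1762/60 = 184.5 rad/s
τ = P_out/ω = 2232/184.5 = 12.1 N·m

12.1 N·m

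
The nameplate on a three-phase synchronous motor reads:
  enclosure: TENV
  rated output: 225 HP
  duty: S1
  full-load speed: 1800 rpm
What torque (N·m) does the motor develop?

P_out = 225 × 746 = 167850 W
ω = 2π × 1800/60 = 188.5 rad/s
τ = P_out/ω = 167850/188.5 = 890 N·m

890 N·m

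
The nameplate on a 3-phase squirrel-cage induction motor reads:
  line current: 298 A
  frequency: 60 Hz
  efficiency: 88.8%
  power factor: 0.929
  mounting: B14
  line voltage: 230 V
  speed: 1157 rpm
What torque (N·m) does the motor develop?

808 N·m

P_in = √3·V·I·cosφ = 1.732 × 230 × 298 × 0.929 = 110283 W
P_out = η·P_in = 0.888 × 110283 = 97931 W
n = 1157 rpm
ω = 2π×1157/60 = 121.2 rad/s
τ = P_out/ω = 97931/121.2 = 808 N·m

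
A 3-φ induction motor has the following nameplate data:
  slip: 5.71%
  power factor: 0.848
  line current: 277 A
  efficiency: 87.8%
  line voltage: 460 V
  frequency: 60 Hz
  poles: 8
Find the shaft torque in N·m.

1850 N·m

P_in = √3·V·I·cosφ = 1.732 × 460 × 277 × 0.848 = 187146 W
P_out = η·P_in = 0.878 × 187146 = 164314 W
n_s = 120×60/8 = 900 rpm; n = 900×(1−0.0571) = 849 rpm
ω = 2π×849/60 = 88.91 rad/s
τ = P_out/ω = 164314/88.91 = 1850 N·m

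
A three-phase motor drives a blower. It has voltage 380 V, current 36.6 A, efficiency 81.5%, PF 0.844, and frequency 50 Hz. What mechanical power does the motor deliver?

16.6 kW

P_in = √3·V·I·cosφ = 1.732 × 380 × 36.6 × 0.844 = 20331 W
P_out = η·P_in = 0.815 × 20331 = 16570 W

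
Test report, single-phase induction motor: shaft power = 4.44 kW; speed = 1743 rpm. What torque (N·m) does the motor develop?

ω = 2π × 1743/60 = 182.5 rad/s
τ = P/ω = 4440/182.5 = 24.3 N·m

24.3 N·m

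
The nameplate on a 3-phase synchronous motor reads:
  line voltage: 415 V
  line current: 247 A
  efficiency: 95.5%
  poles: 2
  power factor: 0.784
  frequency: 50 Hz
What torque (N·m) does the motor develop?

P_in = √3·V·I·cosφ = 1.732 × 415 × 247 × 0.784 = 139190 W
P_out = η·P_in = 0.955 × 139190 = 132926 W
n = n_s = 120×50/2 = 3000 rpm (synchronous)
ω = 2π×3000/60 = 314.2 rad/s
τ = P_out/ω = 132926/314.2 = 423 N·m

423 N·m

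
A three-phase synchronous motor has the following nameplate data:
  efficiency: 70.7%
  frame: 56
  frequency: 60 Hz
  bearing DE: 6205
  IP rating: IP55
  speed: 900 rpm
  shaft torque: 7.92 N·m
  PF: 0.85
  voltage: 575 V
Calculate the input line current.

1.25 A

ω = 2π×900/60 = 94.25 rad/s; P_out = τω = 7.92 × 94.25 = 746 W
P_in = P_out / η = 746 / 0.707 = 1055 W
I_L = P_in / (√3·V_L·cosφ) = 1055 / (1.732 × 575 × 0.85) = 1.25 A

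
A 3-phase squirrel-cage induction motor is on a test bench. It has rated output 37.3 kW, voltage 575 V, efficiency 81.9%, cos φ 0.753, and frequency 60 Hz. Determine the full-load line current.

P_out = 37.3 kW = 37300 W
P_in = P_out / η = 37300 / 0.819 = 45543 W
I_L = P_in / (√3·V_L·cosφ) = 45543 / (1.732 × 575 × 0.753) = 60.7 A

60.7 A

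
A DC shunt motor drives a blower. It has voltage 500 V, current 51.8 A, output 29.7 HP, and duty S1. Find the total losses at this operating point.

3740 W

P_in = V·I = 500×51.8 = 25900 W
P_out = 29.7×746 = 22156 W
Losses = P_in − P_out = 25900 − 22156 = 3744 W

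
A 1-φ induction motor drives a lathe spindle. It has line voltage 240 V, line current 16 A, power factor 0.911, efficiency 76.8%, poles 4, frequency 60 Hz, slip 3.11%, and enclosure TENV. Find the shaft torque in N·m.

P_in = V·I·cosφ = 240 × 16 × 0.911 = 3498 W
P_out = η·P_in = 0.768 × 3498 = 2686 W
n_s = 120×60/4 = 1800 rpm; n = 1800×(1−0.0311) = 1744 rpm
ω = 2π×1744/60 = 182.6 rad/s
τ = P_out/ω = 2686/182.6 = 14.7 N·m

14.7 N·m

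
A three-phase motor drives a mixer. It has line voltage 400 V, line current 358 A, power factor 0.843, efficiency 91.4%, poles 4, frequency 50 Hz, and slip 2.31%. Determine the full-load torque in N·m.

1250 N·m

P_in = √3·V·I·cosφ = 1.732 × 400 × 358 × 0.843 = 209083 W
P_out = η·P_in = 0.914 × 209083 = 191102 W
n_s = 120×50/4 = 1500 rpm; n = 1500×(1−0.0231) = 1465 rpm
ω = 2π×1465/60 = 153.4 rad/s
τ = P_out/ω = 191102/153.4 = 1250 N·m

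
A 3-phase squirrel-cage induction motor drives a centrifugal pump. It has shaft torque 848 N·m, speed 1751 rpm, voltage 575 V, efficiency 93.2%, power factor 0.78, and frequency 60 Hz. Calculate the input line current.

215 A

ω = 2π×1751/60 = 183.4 rad/s; P_out = τω = 848 × 183.4 = 155523 W
P_in = P_out / η = 155523 / 0.932 = 166870 W
I_L = P_in / (√3·V_L·cosφ) = 166870 / (1.732 × 575 × 0.78) = 215 A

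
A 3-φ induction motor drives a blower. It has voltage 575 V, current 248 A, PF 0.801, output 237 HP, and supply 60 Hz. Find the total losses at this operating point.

P_in = √3·V·I·cosφ = 1.732×575×248×0.801 = 197834 W
P_out = 237×746 = 176802 W
Losses = P_in − P_out = 197834 − 176802 = 21032 W

21000 W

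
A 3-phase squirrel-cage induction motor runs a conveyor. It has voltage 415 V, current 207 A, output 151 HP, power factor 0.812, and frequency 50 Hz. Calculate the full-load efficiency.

P_out = 151 × 746 = 112646 W
P_in = √3·V_L·I_L·cosφ = 1.732 × 415 × 207 × 0.812 = 120815 W
η = P_out / P_in = 112646 / 120815 = 0.932 = 93.2%

93.2 %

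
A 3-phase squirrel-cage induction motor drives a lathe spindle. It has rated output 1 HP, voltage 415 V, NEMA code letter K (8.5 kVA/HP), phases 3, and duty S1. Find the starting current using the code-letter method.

S_LR = 8.5 × 1 = 8.5 kVA
I_LR = S_LR/(√3·V_L) = 8500/(1.732×415) = 11.8 A

11.8 A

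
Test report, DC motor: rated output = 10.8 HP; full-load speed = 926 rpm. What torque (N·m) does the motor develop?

P_out = 10.8 × 746 = 8057 W
ω = 2π × 926/60 = 96.97 rad/s
τ = P_out/ω = 8057/96.97 = 83.1 N·m

83.1 N·m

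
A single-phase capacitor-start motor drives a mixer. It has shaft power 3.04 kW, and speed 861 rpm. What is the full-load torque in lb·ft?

ω = 2π × 861/60 = 90.16 rad/s
τ = P/ω = 3040/90.16 = 33.72 N·m
In lb·ft: 33.72/1.356 = 24.9 lb·ft

24.9 lb·ft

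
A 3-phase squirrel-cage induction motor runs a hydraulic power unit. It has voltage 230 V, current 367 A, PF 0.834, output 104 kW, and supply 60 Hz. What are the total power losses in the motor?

17900 W

P_in = √3·V·I·cosφ = 1.732×230×367×0.834 = 121929 W
P_out = 104000 W
Losses = P_in − P_out = 121929 − 104000 = 17929 W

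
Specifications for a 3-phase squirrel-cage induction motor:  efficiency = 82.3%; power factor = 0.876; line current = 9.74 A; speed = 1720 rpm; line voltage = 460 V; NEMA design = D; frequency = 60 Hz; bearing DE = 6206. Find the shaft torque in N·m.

31.1 N·m

P_in = √3·V·I·cosφ = 1.732 × 460 × 9.74 × 0.876 = 6798 W
P_out = η·P_in = 0.823 × 6798 = 5595 W
n = 1720 rpm
ω = 2π×1720/60 = 180.1 rad/s
τ = P_out/ω = 5595/180.1 = 31.1 N·m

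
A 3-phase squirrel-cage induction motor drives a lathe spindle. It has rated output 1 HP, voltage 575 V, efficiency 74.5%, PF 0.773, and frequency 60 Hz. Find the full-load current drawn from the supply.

1.3 A

P_out = 1 × 746 = 746 W
P_in = P_out / η = 746 / 0.745 = 1001 W
I_L = P_in / (√3·V_L·cosφ) = 1001 / (1.732 × 575 × 0.773) = 1.3 A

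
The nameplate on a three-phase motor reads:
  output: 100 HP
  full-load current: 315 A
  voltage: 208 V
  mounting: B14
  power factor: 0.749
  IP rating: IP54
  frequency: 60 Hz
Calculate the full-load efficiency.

P_out = 100 × 746 = 74600 W
P_in = √3·V_L·I_L·cosφ = 1.732 × 208 × 315 × 0.749 = 84997 W
η = P_out / P_in = 74600 / 84997 = 0.878 = 87.8%

87.8 %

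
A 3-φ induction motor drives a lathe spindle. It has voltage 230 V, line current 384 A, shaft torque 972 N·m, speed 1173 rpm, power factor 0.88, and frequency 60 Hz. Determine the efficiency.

88.7 %

ω = 2π × 1173/60 = 122.8 rad/s; P_out = τω = 972 × 122.8 = 119362 W
P_in = √3·V_L·I_L·cosφ = 1.732 × 230 × 384 × 0.88 = 134614 W
η = P_out / P_in = 119362 / 134614 = 0.887 = 88.7%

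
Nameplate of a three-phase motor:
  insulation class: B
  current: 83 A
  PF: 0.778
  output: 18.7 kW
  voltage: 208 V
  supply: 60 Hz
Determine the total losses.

P_in = √3·V·I·cosφ = 1.732×208×83×0.778 = 23263 W
P_out = 18700 W
Losses = P_in − P_out = 23263 − 18700 = 4563 W

4560 W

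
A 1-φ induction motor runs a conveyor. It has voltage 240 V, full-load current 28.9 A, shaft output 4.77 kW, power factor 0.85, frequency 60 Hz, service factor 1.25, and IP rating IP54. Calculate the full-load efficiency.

P_out = 4.77 kW = 4770 W
P_in = V·I·cosφ = 240 × 28.9 × 0.85 = 5896 W
η = P_out / P_in = 4770 / 5896 = 0.809 = 80.9%

80.9 %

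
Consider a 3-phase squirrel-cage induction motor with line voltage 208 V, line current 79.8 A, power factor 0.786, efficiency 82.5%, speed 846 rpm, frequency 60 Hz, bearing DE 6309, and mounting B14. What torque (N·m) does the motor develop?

P_in = √3·V·I·cosφ = 1.732 × 208 × 79.8 × 0.786 = 22596 W
P_out = η·P_in = 0.825 × 22596 = 18642 W
n = 846 rpm
ω = 2π×846/60 = 88.59 rad/s
τ = P_out/ω = 18642/88.59 = 210 N·m

210 N·m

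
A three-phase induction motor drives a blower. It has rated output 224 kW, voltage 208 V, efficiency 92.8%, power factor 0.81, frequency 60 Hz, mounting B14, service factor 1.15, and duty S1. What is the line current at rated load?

827 A

P_out = 224 kW = 224000 W
P_in = P_out / η = 224000 / 0.928 = 241379 W
I_L = P_in / (√3·V_L·cosφ) = 241379 / (1.732 × 208 × 0.81) = 827 A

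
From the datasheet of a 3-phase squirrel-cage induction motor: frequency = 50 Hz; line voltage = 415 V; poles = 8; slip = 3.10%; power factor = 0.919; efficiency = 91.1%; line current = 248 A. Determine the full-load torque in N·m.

1960 N·m

P_in = √3·V·I·cosφ = 1.732 × 415 × 248 × 0.919 = 163819 W
P_out = η·P_in = 0.911 × 163819 = 149239 W
n_s = 120×50/8 = 750 rpm; n = 750×(1−0.031) = 727 rpm
ω = 2π×727/60 = 76.13 rad/s
τ = P_out/ω = 149239/76.13 = 1960 N·m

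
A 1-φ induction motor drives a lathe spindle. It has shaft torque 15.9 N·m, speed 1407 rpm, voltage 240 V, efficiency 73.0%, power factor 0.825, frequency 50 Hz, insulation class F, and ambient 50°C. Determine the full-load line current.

16.2 A

ω = 2π×1407/60 = 147.3 rad/s; P_out = τω = 15.9 × 147.3 = 2342 W
P_in = P_out / η = 2342 / 0.730 = 3208 W
I = P_in / (V·cosφ) = 3208 / (240 × 0.825) = 16.2 A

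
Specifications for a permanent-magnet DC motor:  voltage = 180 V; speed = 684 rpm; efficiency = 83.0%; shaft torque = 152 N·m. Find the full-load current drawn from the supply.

ω = 2π×684/60 = 71.63 rad/s; P_out = τω = 152 × 71.63 = 10888 W
P_in = P_out / η = 10888 / 0.830 = 13118 W
I = P_in / V = 13118 / 180 = 72.9 A

72.9 A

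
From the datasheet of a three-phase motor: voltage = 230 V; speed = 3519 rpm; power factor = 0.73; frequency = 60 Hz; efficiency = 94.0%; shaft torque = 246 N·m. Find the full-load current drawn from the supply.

ω = 2π×3519/60 = 368.5 rad/s; P_out = τω = 246 × 368.5 = 90651 W
P_in = P_out / η = 90651 / 0.940 = 96437 W
I_L = P_in / (√3·V_L·cosφ) = 96437 / (1.732 × 230 × 0.73) = 332 A

332 A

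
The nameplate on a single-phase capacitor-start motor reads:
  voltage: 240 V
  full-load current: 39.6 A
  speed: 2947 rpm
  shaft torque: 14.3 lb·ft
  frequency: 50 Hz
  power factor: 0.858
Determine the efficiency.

73.4 %

τ = 14.3 lb·ft × 1.356 = 19.39 N·m
ω = 2π × 2947/60 = 308.6 rad/s; P_out = τω = 19.39 × 308.6 = 5984 W
P_in = V·I·cosφ = 240 × 39.6 × 0.858 = 8154 W
η = P_out / P_in = 5984 / 8154 = 0.734 = 73.4%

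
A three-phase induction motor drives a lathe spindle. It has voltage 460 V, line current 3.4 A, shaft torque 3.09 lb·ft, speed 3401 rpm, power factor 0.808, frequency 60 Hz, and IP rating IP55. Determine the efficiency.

68.2 %

τ = 3.09 lb·ft × 1.356 = 4.19 N·m
ω = 2π × 3401/60 = 356.2 rad/s; P_out = τω = 4.19 × 356.2 = 1492 W
P_in = √3·V_L·I_L·cosφ = 1.732 × 460 × 3.4 × 0.808 = 2189 W
η = P_out / P_in = 1492 / 2189 = 0.682 = 68.2%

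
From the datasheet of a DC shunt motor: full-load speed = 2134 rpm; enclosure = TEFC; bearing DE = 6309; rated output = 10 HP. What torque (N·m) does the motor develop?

33.4 N·m

P_out = 10 × 746 = 7460 W
ω = 2π × 2134/60 = 223.5 rad/s
τ = P_out/ω = 7460/223.5 = 33.4 N·m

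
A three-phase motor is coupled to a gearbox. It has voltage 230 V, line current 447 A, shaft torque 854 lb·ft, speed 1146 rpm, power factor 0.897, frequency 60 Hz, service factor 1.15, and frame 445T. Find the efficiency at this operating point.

τ = 854 lb·ft × 1.356 = 1158 N·m
ω = 2π × 1146/60 = 120 rad/s; P_out = τω = 1158 × 120 = 138960 W
P_in = √3·V_L·I_L·cosφ = 1.732 × 230 × 447 × 0.897 = 159726 W
η = P_out / P_in = 138960 / 159726 = 0.870 = 87.0%

87.0 %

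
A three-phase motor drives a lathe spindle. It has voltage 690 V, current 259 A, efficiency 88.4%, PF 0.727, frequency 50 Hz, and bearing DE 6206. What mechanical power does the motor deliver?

P_in = √3·V·I·cosφ = 1.732 × 690 × 259 × 0.727 = 225025 W
P_out = η·P_in = 0.884 × 225025 = 198922 W

199 kW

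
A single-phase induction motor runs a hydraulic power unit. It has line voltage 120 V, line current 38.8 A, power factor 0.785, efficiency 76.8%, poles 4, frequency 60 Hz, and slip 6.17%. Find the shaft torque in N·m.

15.9 N·m

P_in = V·I·cosφ = 120 × 38.8 × 0.785 = 3655 W
P_out = η·P_in = 0.768 × 3655 = 2807 W
n_s = 120×60/4 = 1800 rpm; n = 1800×(1−0.0617) = 1689 rpm
ω = 2π×1689/60 = 176.9 rad/s
τ = P_out/ω = 2807/176.9 = 15.9 N·m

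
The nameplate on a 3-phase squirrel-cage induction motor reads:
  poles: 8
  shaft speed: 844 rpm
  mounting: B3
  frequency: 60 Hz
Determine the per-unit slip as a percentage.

n_s = 120f/p = 120×60/8 = 900 rpm
s = (n_s − n)/n_s = (900 − 844)/900 = 0.0622

6.22 %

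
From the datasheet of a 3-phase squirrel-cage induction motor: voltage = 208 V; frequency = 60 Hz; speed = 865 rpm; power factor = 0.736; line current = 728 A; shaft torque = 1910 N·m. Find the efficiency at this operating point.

ω = 2π × 865/60 = 90.58 rad/s; P_out = τω = 1910 × 90.58 = 173008 W
P_in = √3·V_L·I_L·cosφ = 1.732 × 208 × 728 × 0.736 = 193028 W
η = P_out / P_in = 173008 / 193028 = 0.896 = 89.6%

89.6 %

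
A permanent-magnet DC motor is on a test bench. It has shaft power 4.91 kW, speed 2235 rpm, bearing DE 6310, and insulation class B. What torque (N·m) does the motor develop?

21 N·m

ω = 2π × 2235/60 = 234 rad/s
τ = P/ω = 4910/234 = 21 N·m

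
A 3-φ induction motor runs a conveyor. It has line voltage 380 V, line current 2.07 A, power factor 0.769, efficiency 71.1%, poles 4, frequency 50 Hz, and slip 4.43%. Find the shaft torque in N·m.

P_in = √3·V·I·cosφ = 1.732 × 380 × 2.07 × 0.769 = 1048 W
P_out = η·P_in = 0.711 × 1048 = 745 W
n_s = 120×50/4 = 1500 rpm; n = 1500×(1−0.0443) = 1434 rpm
ω = 2π×1434/60 = 150.2 rad/s
τ = P_out/ω = 745/150.2 = 4.96 N·m

4.96 N·m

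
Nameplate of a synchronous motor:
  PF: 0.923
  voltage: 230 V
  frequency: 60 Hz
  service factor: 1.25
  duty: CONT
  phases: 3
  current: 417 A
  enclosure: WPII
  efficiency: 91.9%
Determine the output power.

141 kW

P_in = √3·V·I·cosφ = 1.732 × 230 × 417 × 0.923 = 153325 W
P_out = η·P_in = 0.919 × 153325 = 140906 W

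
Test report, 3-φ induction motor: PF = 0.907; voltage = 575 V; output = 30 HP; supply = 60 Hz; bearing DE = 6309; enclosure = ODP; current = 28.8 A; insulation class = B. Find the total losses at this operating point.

3640 W

P_in = √3·V·I·cosφ = 1.732×575×28.8×0.907 = 26015 W
P_out = 30×746 = 22380 W
Losses = P_in − P_out = 26015 − 22380 = 3635 W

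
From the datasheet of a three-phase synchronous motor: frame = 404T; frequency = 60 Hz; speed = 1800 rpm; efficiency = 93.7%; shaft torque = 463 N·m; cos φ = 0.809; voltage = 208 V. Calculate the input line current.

320 A

ω = 2π×1800/60 = 188.5 rad/s; P_out = τω = 463 × 188.5 = 87276 W
P_in = P_out / η = 87276 / 0.937 = 93144 W
I_L = P_in / (√3·V_L·cosφ) = 93144 / (1.732 × 208 × 0.809) = 320 A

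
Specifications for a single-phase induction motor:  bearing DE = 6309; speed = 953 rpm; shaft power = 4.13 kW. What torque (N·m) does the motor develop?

ω = 2π × 953/60 = 99.8 rad/s
τ = P/ω = 4130/99.8 = 41.4 N·m

41.4 N·m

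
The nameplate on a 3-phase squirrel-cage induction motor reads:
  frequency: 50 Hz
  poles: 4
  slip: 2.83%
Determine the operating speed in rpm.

n_s = 120f/p = 120×50/4 = 1500 rpm
n = n_s(1 − s) = 1500 × (1 − 0.0283) = 1458 rpm

1458 rpm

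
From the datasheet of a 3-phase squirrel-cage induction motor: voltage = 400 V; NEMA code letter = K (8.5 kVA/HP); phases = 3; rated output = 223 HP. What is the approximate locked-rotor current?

2740 A

S_LR = 8.5 × 223 = 1895.5 kVA
I_LR = S_LR/(√3·V_L) = 1895500/(1.732×400) = 2740 A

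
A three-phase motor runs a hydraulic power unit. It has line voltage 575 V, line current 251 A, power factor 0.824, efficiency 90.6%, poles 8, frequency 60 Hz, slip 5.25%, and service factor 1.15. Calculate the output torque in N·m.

P_in = √3·V·I·cosφ = 1.732 × 575 × 251 × 0.824 = 205976 W
P_out = η·P_in = 0.906 × 205976 = 186614 W
n_s = 120×60/8 = 900 rpm; n = 900×(1−0.0525) = 853 rpm
ω = 2π×853/60 = 89.33 rad/s
τ = P_out/ω = 186614/89.33 = 2090 N·m

2090 N·m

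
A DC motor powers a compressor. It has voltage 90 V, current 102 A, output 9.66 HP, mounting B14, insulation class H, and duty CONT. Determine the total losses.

1970 W

P_in = V·I = 90×102 = 9180 W
P_out = 9.66×746 = 7206 W
Losses = P_in − P_out = 9180 − 7206 = 1974 W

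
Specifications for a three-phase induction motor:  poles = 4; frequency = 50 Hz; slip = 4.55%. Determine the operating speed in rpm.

n_s = 120f/p = 120×50/4 = 1500 rpm
n = n_s(1 − s) = 1500 × (1 − 0.0455) = 1432 rpm

1432 rpm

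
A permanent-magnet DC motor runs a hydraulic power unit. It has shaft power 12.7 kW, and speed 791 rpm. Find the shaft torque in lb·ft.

113 lb·ft

ω = 2π × 791/60 = 82.83 rad/s
τ = P/ω = 12700/82.83 = 153.3 N·m
In lb·ft: 153.3/1.356 = 113 lb·ft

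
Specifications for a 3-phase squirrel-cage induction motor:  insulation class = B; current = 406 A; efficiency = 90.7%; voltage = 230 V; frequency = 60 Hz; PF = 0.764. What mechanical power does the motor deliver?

112 kW

P_in = √3·V·I·cosφ = 1.732 × 230 × 406 × 0.764 = 123565 W
P_out = η·P_in = 0.907 × 123565 = 112073 W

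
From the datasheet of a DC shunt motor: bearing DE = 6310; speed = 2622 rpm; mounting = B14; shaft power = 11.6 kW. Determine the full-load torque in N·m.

42.2 N·m

ω = 2π × 2622/60 = 274.6 rad/s
τ = P/ω = 11600/274.6 = 42.2 N·m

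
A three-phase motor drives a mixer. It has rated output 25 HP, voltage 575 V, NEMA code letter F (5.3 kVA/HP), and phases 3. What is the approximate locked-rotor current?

133 A

S_LR = 5.3 × 25 = 132.5 kVA
I_LR = S_LR/(√3·V_L) = 132500/(1.732×575) = 133 A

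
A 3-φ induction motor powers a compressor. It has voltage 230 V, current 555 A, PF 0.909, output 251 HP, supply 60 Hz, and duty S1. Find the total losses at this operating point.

13700 W

P_in = √3·V·I·cosφ = 1.732×230×555×0.909 = 200971 W
P_out = 251×746 = 187246 W
Losses = P_in − P_out = 200971 − 187246 = 13725 W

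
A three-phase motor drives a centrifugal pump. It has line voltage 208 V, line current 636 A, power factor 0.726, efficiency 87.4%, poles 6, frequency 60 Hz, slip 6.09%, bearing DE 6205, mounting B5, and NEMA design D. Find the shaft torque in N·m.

1230 N·m

P_in = √3·V·I·cosφ = 1.732 × 208 × 636 × 0.726 = 166343 W
P_out = η·P_in = 0.874 × 166343 = 145384 W
n_s = 120×60/6 = 1200 rpm; n = 1200×(1−0.0609) = 1127 rpm
ω = 2π×1127/60 = 118 rad/s
τ = P_out/ω = 145384/118 = 1230 N·m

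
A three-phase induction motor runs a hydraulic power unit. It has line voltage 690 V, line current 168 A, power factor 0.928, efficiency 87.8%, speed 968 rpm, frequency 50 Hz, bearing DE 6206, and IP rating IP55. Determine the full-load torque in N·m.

P_in = √3·V·I·cosφ = 1.732 × 690 × 168 × 0.928 = 186318 W
P_out = η·P_in = 0.878 × 186318 = 163587 W
n = 968 rpm
ω = 2π×968/60 = 101.4 rad/s
τ = P_out/ω = 163587/101.4 = 1610 N·m

1610 N·m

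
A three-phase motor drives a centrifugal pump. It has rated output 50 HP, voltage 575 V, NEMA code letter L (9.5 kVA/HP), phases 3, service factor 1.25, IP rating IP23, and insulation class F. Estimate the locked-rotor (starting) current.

S_LR = 9.5 × 50 = 475 kVA
I_LR = S_LR/(√3·V_L) = 475000/(1.732×575) = 477 A

477 A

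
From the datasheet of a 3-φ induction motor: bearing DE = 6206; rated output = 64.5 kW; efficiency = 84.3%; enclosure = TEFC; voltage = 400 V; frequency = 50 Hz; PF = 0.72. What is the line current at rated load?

P_out = 64.5 kW = 64500 W
P_in = P_out / η = 64500 / 0.843 = 76512 W
I_L = P_in / (√3·V_L·cosφ) = 76512 / (1.732 × 400 × 0.72) = 153 A

153 A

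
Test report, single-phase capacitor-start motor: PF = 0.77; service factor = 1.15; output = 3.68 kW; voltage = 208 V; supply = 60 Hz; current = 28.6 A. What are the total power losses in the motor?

901 W

P_in = V·I·cosφ = 208×28.6×0.77 = 4581 W
P_out = 3680 W
Losses = P_in − P_out = 4581 − 3680 = 901 W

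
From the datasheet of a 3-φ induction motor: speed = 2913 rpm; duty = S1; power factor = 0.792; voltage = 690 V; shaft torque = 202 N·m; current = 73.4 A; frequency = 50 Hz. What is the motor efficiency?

88.7 %

ω = 2π × 2913/60 = 305 rad/s; P_out = τω = 202 × 305 = 61610 W
P_in = √3·V_L·I_L·cosφ = 1.732 × 690 × 73.4 × 0.792 = 69473 W
η = P_out / P_in = 61610 / 69473 = 0.887 = 88.7%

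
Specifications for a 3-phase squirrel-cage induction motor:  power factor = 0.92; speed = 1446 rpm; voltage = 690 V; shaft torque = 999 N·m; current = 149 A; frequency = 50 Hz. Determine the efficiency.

ω = 2π × 1446/60 = 151.4 rad/s; P_out = τω = 999 × 151.4 = 151249 W
P_in = √3·V_L·I_L·cosφ = 1.732 × 690 × 149 × 0.92 = 163822 W
η = P_out / P_in = 151249 / 163822 = 0.923 = 92.3%

92.3 %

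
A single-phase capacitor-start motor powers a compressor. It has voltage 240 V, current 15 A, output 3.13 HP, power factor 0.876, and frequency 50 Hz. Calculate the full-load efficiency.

74.0 %

P_out = 3.13 × 746 = 2335 W
P_in = V·I·cosφ = 240 × 15 × 0.876 = 3154 W
η = P_out / P_in = 2335 / 3154 = 0.740 = 74.0%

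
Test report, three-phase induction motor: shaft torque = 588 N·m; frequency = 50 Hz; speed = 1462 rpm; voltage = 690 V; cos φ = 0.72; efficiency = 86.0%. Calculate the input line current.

122 A

ω = 2π×1462/60 = 153.1 rad/s; P_out = τω = 588 × 153.1 = 90023 W
P_in = P_out / η = 90023 / 0.860 = 104678 W
I_L = P_in / (√3·V_L·cosφ) = 104678 / (1.732 × 690 × 0.72) = 122 A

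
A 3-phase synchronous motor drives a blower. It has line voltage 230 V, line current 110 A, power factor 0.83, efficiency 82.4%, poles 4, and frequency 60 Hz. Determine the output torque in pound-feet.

117 lb·ft

P_in = √3·V·I·cosφ = 1.732 × 230 × 110 × 0.83 = 36370 W
P_out = η·P_in = 0.824 × 36370 = 29969 W
n = n_s = 120×60/4 = 1800 rpm (synchronous)
ω = 2π×1800/60 = 188.5 rad/s
τ = P_out/ω = 29969/188.5 = 159 N·m
In lb·ft: 159/1.356 = 117 lb·ft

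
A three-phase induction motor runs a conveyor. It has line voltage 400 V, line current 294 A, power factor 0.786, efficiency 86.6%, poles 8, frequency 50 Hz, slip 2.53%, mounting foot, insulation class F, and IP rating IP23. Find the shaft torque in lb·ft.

P_in = √3·V·I·cosφ = 1.732 × 400 × 294 × 0.786 = 160095 W
P_out = η·P_in = 0.866 × 160095 = 138642 W
n_s = 120×50/8 = 750 rpm; n = 750×(1−0.0253) = 731 rpm
ω = 2π×731/60 = 76.55 rad/s
τ = P_out/ω = 138642/76.55 = 1811 N·m
In lb·ft: 1811/1.356 = 1340 lb·ft

1340 lb·ft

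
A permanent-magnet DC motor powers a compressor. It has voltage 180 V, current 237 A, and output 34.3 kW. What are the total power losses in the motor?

P_in = V·I = 180×237 = 42660 W
P_out = 34300 W
Losses = P_in − P_out = 42660 − 34300 = 8360 W

8360 W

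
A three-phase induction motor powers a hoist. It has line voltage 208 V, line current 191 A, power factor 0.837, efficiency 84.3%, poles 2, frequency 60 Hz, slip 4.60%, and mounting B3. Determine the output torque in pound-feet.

P_in = √3·V·I·cosφ = 1.732 × 208 × 191 × 0.837 = 57593 W
P_out = η·P_in = 0.843 × 57593 = 48551 W
n_s = 120×60/2 = 3600 rpm; n = 3600×(1−0.046) = 3434 rpm
ω = 2π×3434/60 = 359.6 rad/s
τ = P_out/ω = 48551/359.6 = 135 N·m
In lb·ft: 135/1.356 = 99.6 lb·ft

99.6 lb·ft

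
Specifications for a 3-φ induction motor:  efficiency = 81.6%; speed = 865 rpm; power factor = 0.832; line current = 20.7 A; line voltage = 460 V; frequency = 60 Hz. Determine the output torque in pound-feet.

P_in = √3·V·I·cosφ = 1.732 × 460 × 20.7 × 0.832 = 13721 W
P_out = η·P_in = 0.816 × 13721 = 11196 W
n = 865 rpm
ω = 2π×865/60 = 90.58 rad/s
τ = P_out/ω = 11196/90.58 = 123.6 N·m
In lb·ft: 123.6/1.356 = 91.2 lb·ft

91.2 lb·ft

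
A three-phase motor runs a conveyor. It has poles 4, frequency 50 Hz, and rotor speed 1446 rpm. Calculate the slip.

n_s = 120f/p = 120×50/4 = 1500 rpm
s = (n_s − n)/n_s = (1500 − 1446)/1500 = 0.0360

3.60 %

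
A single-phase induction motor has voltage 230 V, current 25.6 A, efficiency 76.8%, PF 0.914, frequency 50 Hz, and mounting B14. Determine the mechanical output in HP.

P_in = V·I·cosφ = 230 × 25.6 × 0.914 = 5382 W
P_out = η·P_in = 0.768 × 5382 = 4133 W
= 4133/746 = 5.54 HP

5.54 HP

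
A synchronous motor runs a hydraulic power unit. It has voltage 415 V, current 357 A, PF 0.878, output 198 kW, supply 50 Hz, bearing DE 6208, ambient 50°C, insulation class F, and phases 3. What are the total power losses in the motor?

P_in = √3·V·I·cosφ = 1.732×415×357×0.878 = 225299 W
P_out = 198000 W
Losses = P_in − P_out = 225299 − 198000 = 27299 W

27300 W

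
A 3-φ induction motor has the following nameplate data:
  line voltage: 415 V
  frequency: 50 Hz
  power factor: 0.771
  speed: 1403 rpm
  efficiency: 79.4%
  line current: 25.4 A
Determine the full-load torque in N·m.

P_in = √3·V·I·cosφ = 1.732 × 415 × 25.4 × 0.771 = 14076 W
P_out = η·P_in = 0.794 × 14076 = 11176 W
n = 1403 rpm
ω = 2π×1403/60 = 146.9 rad/s
τ = P_out/ω = 11176/146.9 = 76.1 N·m

76.1 N·m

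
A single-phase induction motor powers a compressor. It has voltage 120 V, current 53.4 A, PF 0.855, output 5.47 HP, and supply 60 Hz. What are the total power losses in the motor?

1400 W

P_in = V·I·cosφ = 120×53.4×0.855 = 5479 W
P_out = 5.47×746 = 4081 W
Losses = P_in − P_out = 5479 − 4081 = 1398 W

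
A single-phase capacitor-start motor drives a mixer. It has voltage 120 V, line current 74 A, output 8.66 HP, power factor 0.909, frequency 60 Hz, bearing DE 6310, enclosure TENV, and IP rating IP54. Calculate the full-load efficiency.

80.0 %

P_out = 8.66 × 746 = 6460 W
P_in = V·I·cosφ = 120 × 74 × 0.909 = 8072 W
η = P_out / P_in = 6460 / 8072 = 0.800 = 80.0%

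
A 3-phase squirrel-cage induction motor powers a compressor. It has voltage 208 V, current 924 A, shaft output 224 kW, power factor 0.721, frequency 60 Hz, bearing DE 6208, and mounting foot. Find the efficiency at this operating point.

P_out = 224 kW = 224000 W
P_in = √3·V_L·I_L·cosφ = 1.732 × 208 × 924 × 0.721 = 240004 W
η = P_out / P_in = 224000 / 240004 = 0.933 = 93.3%

93.3 %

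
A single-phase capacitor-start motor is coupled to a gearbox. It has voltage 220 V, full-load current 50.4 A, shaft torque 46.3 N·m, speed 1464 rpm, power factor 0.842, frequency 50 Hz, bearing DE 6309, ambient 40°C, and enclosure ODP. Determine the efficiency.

ω = 2π × 1464/60 = 153.3 rad/s; P_out = τω = 46.3 × 153.3 = 7098 W
P_in = V·I·cosφ = 220 × 50.4 × 0.842 = 9336 W
η = P_out / P_in = 7098 / 9336 = 0.760 = 76.0%

76.0 %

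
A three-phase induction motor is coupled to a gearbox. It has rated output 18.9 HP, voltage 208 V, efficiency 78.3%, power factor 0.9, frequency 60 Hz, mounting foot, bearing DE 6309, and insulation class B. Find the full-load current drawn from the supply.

P_out = 18.9 × 746 = 14099 W
P_in = P_out / η = 14099 / 0.783 = 18006 W
I_L = P_in / (√3·V_L·cosφ) = 18006 / (1.732 × 208 × 0.9) = 55.5 A

55.5 A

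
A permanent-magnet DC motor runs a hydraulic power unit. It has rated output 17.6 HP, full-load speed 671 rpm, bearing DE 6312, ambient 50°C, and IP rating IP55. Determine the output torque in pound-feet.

138 lb·ft

P_out = 17.6 × 746 = 13130 W
ω = 2π × 671/60 = 70.27 rad/s
τ = P_out/ω = 13130/70.27 = 186.9 N·m
In lb·ft: 186.9/1.356 = 138 lb·ft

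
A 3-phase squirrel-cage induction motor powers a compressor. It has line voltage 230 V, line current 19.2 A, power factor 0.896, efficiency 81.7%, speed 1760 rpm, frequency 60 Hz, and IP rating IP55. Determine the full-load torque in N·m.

30.4 N·m

P_in = √3·V·I·cosφ = 1.732 × 230 × 19.2 × 0.896 = 6853 W
P_out = η·P_in = 0.817 × 6853 = 5599 W
n = 1760 rpm
ω = 2π×1760/60 = 184.3 rad/s
τ = P_out/ω = 5599/184.3 = 30.4 N·m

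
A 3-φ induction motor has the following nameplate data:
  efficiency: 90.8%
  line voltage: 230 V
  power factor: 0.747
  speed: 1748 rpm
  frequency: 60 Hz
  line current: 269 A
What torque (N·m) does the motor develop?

P_in = √3·V·I·cosφ = 1.732 × 230 × 269 × 0.747 = 80048 W
P_out = η·P_in = 0.908 × 80048 = 72684 W
n = 1748 rpm
ω = 2π×1748/60 = 183.1 rad/s
τ = P_out/ω = 72684/183.1 = 397 N·m

397 N·m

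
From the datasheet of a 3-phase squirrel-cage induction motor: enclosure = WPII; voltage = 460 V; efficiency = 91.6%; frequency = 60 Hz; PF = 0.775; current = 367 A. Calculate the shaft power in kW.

P_in = √3·V·I·cosφ = 1.732 × 460 × 367 × 0.775 = 226607 W
P_out = η·P_in = 0.916 × 226607 = 207572 W

208 kW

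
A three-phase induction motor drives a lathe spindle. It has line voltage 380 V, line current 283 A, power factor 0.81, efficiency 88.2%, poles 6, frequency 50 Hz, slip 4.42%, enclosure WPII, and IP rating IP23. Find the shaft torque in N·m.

1330 N·m

P_in = √3·V·I·cosφ = 1.732 × 380 × 283 × 0.81 = 150870 W
P_out = η·P_in = 0.882 × 150870 = 133067 W
n_s = 120×50/6 = 1000 rpm; n = 1000×(1−0.0442) = 956 rpm
ω = 2π×956/60 = 100.1 rad/s
τ = P_out/ω = 133067/100.1 = 1330 N·m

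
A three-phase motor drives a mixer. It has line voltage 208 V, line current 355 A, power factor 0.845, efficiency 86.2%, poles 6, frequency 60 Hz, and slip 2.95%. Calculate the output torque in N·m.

764 N·m

P_in = √3·V·I·cosφ = 1.732 × 208 × 355 × 0.845 = 108068 W
P_out = η·P_in = 0.862 × 108068 = 93155 W
n_s = 120×60/6 = 1200 rpm; n = 1200×(1−0.0295) = 1165 rpm
ω = 2π×1165/60 = 122 rad/s
τ = P_out/ω = 93155/122 = 764 N·m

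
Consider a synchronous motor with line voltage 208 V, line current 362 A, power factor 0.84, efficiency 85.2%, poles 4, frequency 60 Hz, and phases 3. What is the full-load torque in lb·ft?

365 lb·ft

P_in = √3·V·I·cosφ = 1.732 × 208 × 362 × 0.84 = 109547 W
P_out = η·P_in = 0.852 × 109547 = 93334 W
n = n_s = 120×60/4 = 1800 rpm (synchronous)
ω = 2π×1800/60 = 188.5 rad/s
τ = P_out/ω = 93334/188.5 = 495.1 N·m
In lb·ft: 495.1/1.356 = 365 lb·ft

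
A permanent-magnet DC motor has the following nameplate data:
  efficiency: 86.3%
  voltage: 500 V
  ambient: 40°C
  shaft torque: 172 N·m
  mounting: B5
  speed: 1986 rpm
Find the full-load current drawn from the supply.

82.9 A

ω = 2π×1986/60 = 208 rad/s; P_out = τω = 172 × 208 = 35776 W
P_in = P_out / η = 35776 / 0.863 = 41455 W
I = P_in / V = 41455 / 500 = 82.9 A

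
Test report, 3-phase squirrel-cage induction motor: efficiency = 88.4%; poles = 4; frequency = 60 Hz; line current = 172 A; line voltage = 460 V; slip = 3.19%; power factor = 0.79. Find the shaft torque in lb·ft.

P_in = √3·V·I·cosφ = 1.732 × 460 × 172 × 0.79 = 108258 W
P_out = η·P_in = 0.884 × 108258 = 95700 W
n_s = 120×60/4 = 1800 rpm; n = 1800×(1−0.0319) = 1743 rpm
ω = 2π×1743/60 = 182.5 rad/s
τ = P_out/ω = 95700/182.5 = 524.4 N·m
In lb·ft: 524.4/1.356 = 387 lb·ft

387 lb·ft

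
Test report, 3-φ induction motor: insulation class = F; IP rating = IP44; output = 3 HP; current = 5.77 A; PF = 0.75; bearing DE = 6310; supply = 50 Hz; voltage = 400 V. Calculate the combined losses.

P_in = √3·V·I·cosφ = 1.732×400×5.77×0.75 = 2998 W
P_out = 3×746 = 2238 W
Losses = P_in − P_out = 2998 − 2238 = 760 W

760 W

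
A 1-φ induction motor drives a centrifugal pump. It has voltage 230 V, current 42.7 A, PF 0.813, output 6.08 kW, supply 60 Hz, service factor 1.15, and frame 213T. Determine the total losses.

1.9 kW

P_in = V·I·cosφ = 230×42.7×0.813 = 7984 W
P_out = 6080 W
Losses = P_in − P_out = 7984 − 6080 = 1904 W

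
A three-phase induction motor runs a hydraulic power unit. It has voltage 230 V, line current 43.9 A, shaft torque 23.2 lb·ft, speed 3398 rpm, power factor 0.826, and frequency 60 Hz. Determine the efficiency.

τ = 23.2 lb·ft × 1.356 = 31.46 N·m
ω = 2π × 3398/60 = 355.8 rad/s; P_out = τω = 31.46 × 355.8 = 11193 W
P_in = √3·V_L·I_L·cosφ = 1.732 × 230 × 43.9 × 0.826 = 14445 W
η = P_out / P_in = 11193 / 14445 = 0.775 = 77.5%

77.5 %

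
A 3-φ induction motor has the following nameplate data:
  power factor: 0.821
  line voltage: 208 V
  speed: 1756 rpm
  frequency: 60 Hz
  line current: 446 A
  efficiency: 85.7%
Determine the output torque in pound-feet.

453 lb·ft

P_in = √3·V·I·cosφ = 1.732 × 208 × 446 × 0.821 = 131913 W
P_out = η·P_in = 0.857 × 131913 = 113049 W
n = 1756 rpm
ω = 2π×1756/60 = 183.9 rad/s
τ = P_out/ω = 113049/183.9 = 614.7 N·m
In lb·ft: 614.7/1.356 = 453 lb·ft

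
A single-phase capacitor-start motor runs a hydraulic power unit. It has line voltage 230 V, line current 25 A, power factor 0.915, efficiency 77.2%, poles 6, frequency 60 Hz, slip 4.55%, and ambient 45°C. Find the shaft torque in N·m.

P_in = V·I·cosφ = 230 × 25 × 0.915 = 5261 W
P_out = η·P_in = 0.772 × 5261 = 4061 W
n_s = 120×60/6 = 1200 rpm; n = 1200×(1−0.0455) = 1145 rpm
ω = 2π×1145/60 = 119.9 rad/s
τ = P_out/ω = 4061/119.9 = 33.9 N·m

33.9 N·m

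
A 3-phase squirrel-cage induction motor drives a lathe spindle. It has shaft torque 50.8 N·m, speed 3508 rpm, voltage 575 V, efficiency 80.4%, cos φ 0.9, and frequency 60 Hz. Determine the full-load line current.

25.9 A

ω = 2π×3508/60 = 367.4 rad/s; P_out = τω = 50.8 × 367.4 = 18664 W
P_in = P_out / η = 18664 / 0.804 = 23214 W
I_L = P_in / (√3·V_L·cosφ) = 23214 / (1.732 × 575 × 0.9) = 25.9 A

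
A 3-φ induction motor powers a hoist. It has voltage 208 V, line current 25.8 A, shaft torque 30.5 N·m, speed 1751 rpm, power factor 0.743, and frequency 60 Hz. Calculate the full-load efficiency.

81.0 %

ω = 2π × 1751/60 = 183.4 rad/s; P_out = τω = 30.5 × 183.4 = 5594 W
P_in = √3·V_L·I_L·cosφ = 1.732 × 208 × 25.8 × 0.743 = 6906 W
η = P_out / P_in = 5594 / 6906 = 0.810 = 81.0%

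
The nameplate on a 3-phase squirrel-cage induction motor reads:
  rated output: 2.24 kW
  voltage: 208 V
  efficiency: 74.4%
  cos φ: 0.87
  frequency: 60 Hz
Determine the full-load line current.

9.61 A

P_out = 2.24 kW = 2240 W
P_in = P_out / η = 2240 / 0.744 = 3011 W
I_L = P_in / (√3·V_L·cosφ) = 3011 / (1.732 × 208 × 0.87) = 9.61 A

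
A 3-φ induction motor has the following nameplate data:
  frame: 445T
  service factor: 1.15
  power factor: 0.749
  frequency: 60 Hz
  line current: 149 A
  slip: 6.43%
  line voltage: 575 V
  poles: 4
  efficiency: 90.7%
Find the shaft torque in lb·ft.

P_in = √3·V·I·cosφ = 1.732 × 575 × 149 × 0.749 = 111143 W
P_out = η·P_in = 0.907 × 111143 = 100807 W
n_s = 120×60/4 = 1800 rpm; n = 1800×(1−0.0643) = 1684 rpm
ω = 2π×1684/60 = 176.3 rad/s
τ = P_out/ω = 100807/176.3 = 571.8 N·m
In lb·ft: 571.8/1.356 = 422 lb·ft

422 lb·ft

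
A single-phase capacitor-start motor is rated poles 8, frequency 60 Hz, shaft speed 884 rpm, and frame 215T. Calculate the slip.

1.78 %

n_s = 120f/p = 120×60/8 = 900 rpm
s = (n_s − n)/n_s = (900 − 884)/900 = 0.0178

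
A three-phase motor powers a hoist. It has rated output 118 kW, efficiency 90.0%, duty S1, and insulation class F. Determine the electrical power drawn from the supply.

131 kW

P_out = 118000 W
P_in = P_out/η = 118000/0.9 = 131111 W = 131 kW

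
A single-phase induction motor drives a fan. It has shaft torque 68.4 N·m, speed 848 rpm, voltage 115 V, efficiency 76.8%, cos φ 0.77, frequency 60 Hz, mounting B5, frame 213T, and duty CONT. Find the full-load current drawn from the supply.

89.3 A

ω = 2π×848/60 = 88.8 rad/s; P_out = τω = 68.4 × 88.8 = 6074 W
P_in = P_out / η = 6074 / 0.768 = 7909 W
I = P_in / (V·cosφ) = 7909 / (115 × 0.77) = 89.3 A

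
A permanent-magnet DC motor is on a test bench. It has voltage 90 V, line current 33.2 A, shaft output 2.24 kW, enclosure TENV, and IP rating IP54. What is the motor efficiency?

75.0 %

P_out = 2.24 kW = 2240 W
P_in = V·I = 90 × 33.2 = 2988 W
η = P_out / P_in = 2240 / 2988 = 0.750 = 75.0%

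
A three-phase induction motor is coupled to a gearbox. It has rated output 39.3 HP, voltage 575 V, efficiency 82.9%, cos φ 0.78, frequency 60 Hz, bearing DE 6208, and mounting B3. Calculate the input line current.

P_out = 39.3 × 746 = 29318 W
P_in = P_out / η = 29318 / 0.829 = 35366 W
I_L = P_in / (√3·V_L·cosφ) = 35366 / (1.732 × 575 × 0.78) = 45.5 A

45.5 A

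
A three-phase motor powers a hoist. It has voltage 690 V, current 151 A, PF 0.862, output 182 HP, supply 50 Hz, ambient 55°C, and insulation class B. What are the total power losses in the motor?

19.8 kW

P_in = √3·V·I·cosφ = 1.732×690×151×0.862 = 155554 W
P_out = 182×746 = 135772 W
Losses = P_in − P_out = 155554 − 135772 = 19782 W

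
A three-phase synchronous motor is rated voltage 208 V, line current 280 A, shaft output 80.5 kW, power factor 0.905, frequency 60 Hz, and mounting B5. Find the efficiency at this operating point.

88.2 %

P_out = 80.5 kW = 80500 W
P_in = √3·V_L·I_L·cosφ = 1.732 × 208 × 280 × 0.905 = 91289 W
η = P_out / P_in = 80500 / 91289 = 0.882 = 88.2%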